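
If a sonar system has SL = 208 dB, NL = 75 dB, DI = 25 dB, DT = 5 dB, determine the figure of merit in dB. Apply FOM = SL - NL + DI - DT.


FOM = SL - NL + DI - DT = 208 - 75 + 25 - 5 = 153

153 dB


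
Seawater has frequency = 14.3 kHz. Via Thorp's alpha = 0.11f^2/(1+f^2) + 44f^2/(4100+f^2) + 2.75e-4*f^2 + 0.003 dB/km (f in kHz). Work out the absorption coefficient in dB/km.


2.259 dB/km


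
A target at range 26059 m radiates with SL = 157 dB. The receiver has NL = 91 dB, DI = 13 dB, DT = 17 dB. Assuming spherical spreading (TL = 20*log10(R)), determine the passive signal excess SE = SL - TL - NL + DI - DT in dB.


Step 1: TL = 20*log10(26059) = 88.32 dB
Step 2: SE = 157 - 88.32 - 91 + 13 - 17 = -26.32

-26.32 dB


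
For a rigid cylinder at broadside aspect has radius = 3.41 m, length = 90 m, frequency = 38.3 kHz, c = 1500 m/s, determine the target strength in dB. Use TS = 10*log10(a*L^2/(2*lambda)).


lambda = 1500/38300 = 0.03916 m
TS = 10*log10(3.41*90^2/(2*0.03916)) = 55.47

55.47 dB


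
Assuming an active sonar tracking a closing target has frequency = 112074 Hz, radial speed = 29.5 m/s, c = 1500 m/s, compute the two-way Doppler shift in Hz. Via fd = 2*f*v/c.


fd = 2*f*v/c = 2 * 112074 * 29.5 / 1500 = 4408.24

4408.24 Hz


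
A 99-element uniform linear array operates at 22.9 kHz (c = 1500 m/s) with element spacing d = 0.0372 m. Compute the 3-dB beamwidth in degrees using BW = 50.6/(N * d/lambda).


0.9 deg


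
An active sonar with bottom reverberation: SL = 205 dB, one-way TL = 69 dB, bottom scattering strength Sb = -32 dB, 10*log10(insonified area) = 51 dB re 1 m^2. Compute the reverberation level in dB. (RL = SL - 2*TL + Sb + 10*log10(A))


RL = SL - 2*TL + Sb + 10*log10(A) = 205 - 2*69 + (-32) + 51 = 86

86 dB


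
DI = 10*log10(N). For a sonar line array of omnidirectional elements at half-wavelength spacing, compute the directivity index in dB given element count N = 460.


DI = 10*log10(460) = 26.63

26.63 dB


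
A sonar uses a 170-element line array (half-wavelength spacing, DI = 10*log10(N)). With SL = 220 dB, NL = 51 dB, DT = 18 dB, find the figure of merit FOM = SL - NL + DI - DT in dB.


173.3 dB


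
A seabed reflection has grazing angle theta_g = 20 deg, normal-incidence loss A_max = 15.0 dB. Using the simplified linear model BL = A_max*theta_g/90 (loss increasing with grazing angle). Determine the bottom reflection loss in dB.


BL = A_max * theta_g / 90 = 15.0 * 20 / 90 = 3.33

3.33 dB


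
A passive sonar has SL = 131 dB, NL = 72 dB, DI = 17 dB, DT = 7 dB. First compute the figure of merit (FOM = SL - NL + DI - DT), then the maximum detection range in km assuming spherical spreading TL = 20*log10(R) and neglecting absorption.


Step 1: FOM = SL - NL + DI - DT = 131 - 72 + 17 - 7 = 69 dB
Step 2: at max range FOM = TL = 20*log10(R), so R = 10^(69/20) = 2818.38 m = 2.82 km

2.82 km


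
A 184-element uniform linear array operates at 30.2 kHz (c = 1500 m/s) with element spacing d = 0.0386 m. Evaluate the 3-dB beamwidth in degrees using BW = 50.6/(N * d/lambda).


Step 1: lambda = 1500/30200 = 0.04967 m
Step 2: d/lambda = 0.0386/0.04967 = 0.7771
Step 3: BW = 50.6/(N * d/lambda) = 50.6/(184 * 0.7771) = 0.35

0.35 deg


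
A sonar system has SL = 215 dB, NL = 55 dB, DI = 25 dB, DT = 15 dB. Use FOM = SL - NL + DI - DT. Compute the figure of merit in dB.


FOM = SL - NL + DI - DT = 215 - 55 + 25 - 15 = 170

170 dB


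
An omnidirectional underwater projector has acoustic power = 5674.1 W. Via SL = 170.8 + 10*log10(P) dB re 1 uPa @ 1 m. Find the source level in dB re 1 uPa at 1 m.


SL = 170.8 + 10*log10(5674.1) = 170.8 + 37.54 = 208.34

208.34 dB


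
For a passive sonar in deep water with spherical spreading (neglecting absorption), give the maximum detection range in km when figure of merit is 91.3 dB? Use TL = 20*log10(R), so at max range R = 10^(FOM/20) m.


At max range FOM = TL, so 20*log10(R) = 91.3
R = 10^(91.3/20) = 36728.23 m = 36.73 km

36.73 km


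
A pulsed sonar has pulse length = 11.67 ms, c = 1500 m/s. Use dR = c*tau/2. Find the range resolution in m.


dR = c*tau/2 = 1500 * 11.67e-3 / 2 = 8.7525

8.7525 m


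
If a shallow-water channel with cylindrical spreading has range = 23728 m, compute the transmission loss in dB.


TL = 10*log10(23728) = 43.75

43.75 dB


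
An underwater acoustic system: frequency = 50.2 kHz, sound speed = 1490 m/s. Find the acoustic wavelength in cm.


2.97 cm


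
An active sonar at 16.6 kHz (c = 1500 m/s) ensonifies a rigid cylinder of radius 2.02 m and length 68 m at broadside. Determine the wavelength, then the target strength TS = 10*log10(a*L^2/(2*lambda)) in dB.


Step 1: lambda = c/f = 1500/16600 = 0.09036 m
Step 2: TS = 10*log10(a*L^2/(2*lambda)) = 10*log10(2.02*68^2/(2*0.09036)) = 47.13

47.13 dB


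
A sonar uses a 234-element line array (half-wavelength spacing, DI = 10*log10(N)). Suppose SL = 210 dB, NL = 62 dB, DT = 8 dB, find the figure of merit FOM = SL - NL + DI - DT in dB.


Step 1: DI = 10*log10(234) = 23.69 dB
Step 2: FOM = SL - NL + DI - DT = 210 - 62 + 23.69 - 8 = 163.69

163.69 dB


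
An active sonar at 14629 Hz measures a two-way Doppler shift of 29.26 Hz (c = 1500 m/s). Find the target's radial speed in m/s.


From fd = 2*f*v/c, v = c*fd/(2*f) = 1500 * 29.26 / (2*14629) = 1.5

1.5 m/s


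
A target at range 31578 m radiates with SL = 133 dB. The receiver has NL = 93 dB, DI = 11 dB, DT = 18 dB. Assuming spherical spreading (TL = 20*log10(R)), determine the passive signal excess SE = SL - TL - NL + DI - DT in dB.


-56.99 dB


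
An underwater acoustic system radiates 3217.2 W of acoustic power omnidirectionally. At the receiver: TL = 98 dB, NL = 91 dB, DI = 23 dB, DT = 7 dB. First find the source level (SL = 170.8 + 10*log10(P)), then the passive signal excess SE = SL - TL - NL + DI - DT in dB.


Step 1: SL = 170.8 + 10*log10(3217.2) = 205.87 dB
Step 2: SE = SL - TL - NL + DI - DT = 205.87 - 98 - 91 + 23 - 7 = 32.87

32.87 dB


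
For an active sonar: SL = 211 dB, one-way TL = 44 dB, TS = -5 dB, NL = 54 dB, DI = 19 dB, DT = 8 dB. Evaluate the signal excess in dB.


SE = SL - 2*TL + TS - NL + DI - DT = 211 - 2*44 + (-5) - 54 + 19 - 8 = 75

75 dB


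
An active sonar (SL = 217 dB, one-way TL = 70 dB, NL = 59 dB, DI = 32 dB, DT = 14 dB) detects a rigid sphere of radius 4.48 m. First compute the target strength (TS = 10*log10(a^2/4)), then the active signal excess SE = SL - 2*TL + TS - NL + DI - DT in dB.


Step 1: TS = 10*log10(4.48^2/4) = 7.0 dB
Step 2: SE = SL - 2*TL + TS - NL + DI - DT = 217 - 2*70 + (7.0) - 59 + 32 - 14 = 43.0

43.0 dB


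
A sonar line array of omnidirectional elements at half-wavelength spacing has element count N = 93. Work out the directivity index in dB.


DI = 10*log10(93) = 19.68

19.68 dB


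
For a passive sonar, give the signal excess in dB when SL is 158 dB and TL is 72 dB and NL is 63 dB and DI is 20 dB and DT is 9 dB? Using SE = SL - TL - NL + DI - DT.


SE = SL - TL - NL + DI - DT = 158 - 72 - 63 + 20 - 9 = 34

34 dB


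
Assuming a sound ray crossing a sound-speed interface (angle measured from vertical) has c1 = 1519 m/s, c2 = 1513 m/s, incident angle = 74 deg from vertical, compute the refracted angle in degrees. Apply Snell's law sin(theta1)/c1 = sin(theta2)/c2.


sin(theta2) = (c2/c1)*sin(theta1) = (1513/1519)*sin(74 deg) = 0.95746
theta2 = arcsin(0.95746) = 73.23

73.23 deg


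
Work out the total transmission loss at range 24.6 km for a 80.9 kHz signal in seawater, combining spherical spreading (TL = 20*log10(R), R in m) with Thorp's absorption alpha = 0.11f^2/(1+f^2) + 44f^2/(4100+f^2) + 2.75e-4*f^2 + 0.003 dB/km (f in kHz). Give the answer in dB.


800.37 dB


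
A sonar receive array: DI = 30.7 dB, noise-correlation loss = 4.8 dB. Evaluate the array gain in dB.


AG = DI - L_corr = 30.7 - 4.8 = 25.9

25.9 dB


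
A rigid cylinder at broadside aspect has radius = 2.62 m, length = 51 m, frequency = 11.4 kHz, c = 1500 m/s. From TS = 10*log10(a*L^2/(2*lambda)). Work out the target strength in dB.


lambda = 1500/11400 = 0.13158 m
TS = 10*log10(2.62*51^2/(2*0.13158)) = 44.13

44.13 dB


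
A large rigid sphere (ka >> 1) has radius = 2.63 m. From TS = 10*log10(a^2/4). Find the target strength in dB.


TS = 10*log10(2.63^2 / 4) = 10*log10(1.729225) = 2.38

2.38 dB


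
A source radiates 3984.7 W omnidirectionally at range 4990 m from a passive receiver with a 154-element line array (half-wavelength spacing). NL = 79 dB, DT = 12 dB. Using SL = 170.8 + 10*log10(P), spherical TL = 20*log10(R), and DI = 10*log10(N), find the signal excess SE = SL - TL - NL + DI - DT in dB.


63.72 dB


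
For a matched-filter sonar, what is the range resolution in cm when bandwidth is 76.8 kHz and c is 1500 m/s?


dR = c/(2*BW) = 1500 / (2 * 76.8e3) = 0.0098 m = 0.98 cm

0.98 cm


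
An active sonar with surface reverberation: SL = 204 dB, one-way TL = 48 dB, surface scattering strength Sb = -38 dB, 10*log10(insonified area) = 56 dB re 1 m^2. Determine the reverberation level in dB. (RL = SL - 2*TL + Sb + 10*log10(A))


RL = SL - 2*TL + Sb + 10*log10(A) = 204 - 2*48 + (-38) + 56 = 126

126 dB


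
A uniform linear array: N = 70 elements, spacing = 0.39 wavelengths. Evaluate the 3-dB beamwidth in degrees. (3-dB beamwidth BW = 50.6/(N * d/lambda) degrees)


BW = 50.6 / (70 * 0.39) = 50.6 / 27.3 = 1.85

1.85 deg


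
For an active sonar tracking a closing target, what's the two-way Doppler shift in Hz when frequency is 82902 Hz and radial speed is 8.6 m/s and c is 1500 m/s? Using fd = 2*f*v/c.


fd = 2*f*v/c = 2 * 82902 * 8.6 / 1500 = 950.61

950.61 Hz


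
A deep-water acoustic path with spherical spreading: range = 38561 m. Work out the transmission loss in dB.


TL = 20*log10(38561) = 91.72

91.72 dB


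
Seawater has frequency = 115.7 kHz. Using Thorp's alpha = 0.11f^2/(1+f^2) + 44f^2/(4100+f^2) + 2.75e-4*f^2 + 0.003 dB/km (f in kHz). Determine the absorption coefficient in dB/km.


f^2 = 13386.49
alpha = 0.11*13386.49/(1+13386.49) + 44*13386.49/(4100+13386.49) + 2.75e-4*13386.49 + 0.003 = 37.478

37.478 dB/km


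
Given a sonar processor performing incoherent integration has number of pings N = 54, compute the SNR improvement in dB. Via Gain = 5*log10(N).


8.66 dB


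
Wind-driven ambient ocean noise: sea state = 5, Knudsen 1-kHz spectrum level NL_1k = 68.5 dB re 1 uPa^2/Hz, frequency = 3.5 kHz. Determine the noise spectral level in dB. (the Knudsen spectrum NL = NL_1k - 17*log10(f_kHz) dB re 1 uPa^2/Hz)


59.25 dB


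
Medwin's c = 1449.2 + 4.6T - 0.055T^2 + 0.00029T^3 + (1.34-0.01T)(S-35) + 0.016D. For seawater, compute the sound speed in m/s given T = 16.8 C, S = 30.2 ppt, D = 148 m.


c = 1449.2 + 4.6*16.8 - 0.055*16.8^2 + 0.00029*16.8^3 + (1.34 - 0.01*16.8)*(30.2 - 35) + 0.016*148 = 1509.07

1509.07 m/s


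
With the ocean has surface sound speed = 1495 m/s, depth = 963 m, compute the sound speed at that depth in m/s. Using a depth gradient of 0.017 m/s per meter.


1511.371 m/s


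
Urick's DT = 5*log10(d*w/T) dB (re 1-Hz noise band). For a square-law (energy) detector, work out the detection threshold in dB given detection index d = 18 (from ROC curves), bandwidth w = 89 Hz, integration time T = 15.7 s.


10.04 dB


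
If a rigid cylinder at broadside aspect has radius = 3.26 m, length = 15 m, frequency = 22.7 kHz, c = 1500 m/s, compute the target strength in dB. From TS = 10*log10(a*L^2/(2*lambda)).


37.44 dB


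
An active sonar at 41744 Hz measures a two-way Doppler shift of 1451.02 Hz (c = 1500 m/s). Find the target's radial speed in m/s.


From fd = 2*f*v/c, v = c*fd/(2*f) = 1500 * 1451.02 / (2*41744) = 26.07

26.07 m/s


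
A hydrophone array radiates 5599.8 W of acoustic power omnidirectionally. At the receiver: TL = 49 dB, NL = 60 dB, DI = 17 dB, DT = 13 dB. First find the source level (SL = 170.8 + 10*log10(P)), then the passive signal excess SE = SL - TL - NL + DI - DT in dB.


Step 1: SL = 170.8 + 10*log10(5599.8) = 208.28 dB
Step 2: SE = SL - TL - NL + DI - DT = 208.28 - 49 - 60 + 17 - 13 = 103.28

103.28 dB


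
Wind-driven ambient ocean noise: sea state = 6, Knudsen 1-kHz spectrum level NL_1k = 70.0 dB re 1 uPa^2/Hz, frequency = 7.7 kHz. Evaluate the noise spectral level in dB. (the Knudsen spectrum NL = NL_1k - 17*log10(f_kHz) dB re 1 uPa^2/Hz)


NL = NL_1k - 17*log10(f_kHz) = 70.0 - 17*log10(7.7) = 70.0 - (15.07) = 54.93

54.93 dB


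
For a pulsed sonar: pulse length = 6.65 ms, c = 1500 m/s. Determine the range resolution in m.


dR = c*tau/2 = 1500 * 6.65e-3 / 2 = 4.9875

4.9875 m


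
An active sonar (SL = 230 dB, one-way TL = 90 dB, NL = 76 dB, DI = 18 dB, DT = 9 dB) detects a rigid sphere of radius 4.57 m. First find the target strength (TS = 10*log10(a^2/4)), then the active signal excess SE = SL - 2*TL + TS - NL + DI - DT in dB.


Step 1: TS = 10*log10(4.57^2/4) = 7.18 dB
Step 2: SE = SL - 2*TL + TS - NL + DI - DT = 230 - 2*90 + (7.18) - 76 + 18 - 9 = -9.82

-9.82 dB


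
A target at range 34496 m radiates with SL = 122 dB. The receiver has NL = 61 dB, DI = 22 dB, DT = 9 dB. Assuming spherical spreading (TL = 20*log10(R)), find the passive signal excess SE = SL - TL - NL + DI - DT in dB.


Step 1: TL = 20*log10(34496) = 90.76 dB
Step 2: SE = 122 - 90.76 - 61 + 22 - 9 = -16.76

-16.76 dB


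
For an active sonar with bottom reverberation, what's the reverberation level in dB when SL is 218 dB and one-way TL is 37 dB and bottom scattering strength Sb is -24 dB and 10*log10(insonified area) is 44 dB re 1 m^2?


164 dB


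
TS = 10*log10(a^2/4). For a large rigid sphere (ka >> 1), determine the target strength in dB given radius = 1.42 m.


-2.97 dB


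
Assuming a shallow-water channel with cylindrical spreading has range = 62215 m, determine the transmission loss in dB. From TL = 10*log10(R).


47.94 dB


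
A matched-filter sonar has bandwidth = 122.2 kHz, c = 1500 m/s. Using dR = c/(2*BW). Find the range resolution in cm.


dR = c/(2*BW) = 1500 / (2 * 122.2e3) = 0.0061 m = 0.61 cm

0.61 cm


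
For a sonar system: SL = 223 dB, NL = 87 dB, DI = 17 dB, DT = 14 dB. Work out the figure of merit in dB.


FOM = SL - NL + DI - DT = 223 - 87 + 17 - 14 = 139

139 dB


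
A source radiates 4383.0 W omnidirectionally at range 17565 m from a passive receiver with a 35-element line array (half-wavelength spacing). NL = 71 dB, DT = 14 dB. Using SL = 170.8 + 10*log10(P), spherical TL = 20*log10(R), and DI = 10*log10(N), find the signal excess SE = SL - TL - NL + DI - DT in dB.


Step 1: SL = 170.8 + 10*log10(4383.0) = 207.22 dB
Step 2: TL = 20*log10(17565) = 84.89 dB
Step 3: DI = 10*log10(35) = 15.44 dB
Step 4: SE = SL - TL - NL + DI - DT = 207.22 - 84.89 - 71 + 15.44 - 14 = 52.77

52.77 dB


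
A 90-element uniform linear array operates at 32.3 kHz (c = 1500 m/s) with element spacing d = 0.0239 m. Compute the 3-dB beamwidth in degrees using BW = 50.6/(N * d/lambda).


1.09 deg


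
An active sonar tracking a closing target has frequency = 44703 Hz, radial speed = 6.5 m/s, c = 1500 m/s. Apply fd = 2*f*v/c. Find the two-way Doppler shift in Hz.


387.43 Hz


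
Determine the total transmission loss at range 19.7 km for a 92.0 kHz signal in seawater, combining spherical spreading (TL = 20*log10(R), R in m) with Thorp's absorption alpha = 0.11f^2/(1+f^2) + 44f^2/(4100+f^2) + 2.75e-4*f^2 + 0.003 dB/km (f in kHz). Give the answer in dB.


717.91 dB


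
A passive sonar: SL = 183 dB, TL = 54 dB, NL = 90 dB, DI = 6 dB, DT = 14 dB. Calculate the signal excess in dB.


31 dB


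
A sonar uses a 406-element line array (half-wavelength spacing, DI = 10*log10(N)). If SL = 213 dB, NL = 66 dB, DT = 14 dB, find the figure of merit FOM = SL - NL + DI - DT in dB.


Step 1: DI = 10*log10(406) = 26.09 dB
Step 2: FOM = SL - NL + DI - DT = 213 - 66 + 26.09 - 14 = 159.09

159.09 dB


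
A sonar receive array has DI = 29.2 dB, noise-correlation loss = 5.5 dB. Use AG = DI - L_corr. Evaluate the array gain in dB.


23.7 dB


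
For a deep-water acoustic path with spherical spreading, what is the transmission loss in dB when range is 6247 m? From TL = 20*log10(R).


TL = 20*log10(6247) = 75.91

75.91 dB


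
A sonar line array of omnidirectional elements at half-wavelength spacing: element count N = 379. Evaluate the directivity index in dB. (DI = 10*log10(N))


DI = 10*log10(379) = 25.79

25.79 dB


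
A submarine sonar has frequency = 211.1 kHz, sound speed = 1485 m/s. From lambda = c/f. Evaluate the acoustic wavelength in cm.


lambda = c/f = 1485 / 211100 = 0.007 m = 0.7 cm

0.7 cm


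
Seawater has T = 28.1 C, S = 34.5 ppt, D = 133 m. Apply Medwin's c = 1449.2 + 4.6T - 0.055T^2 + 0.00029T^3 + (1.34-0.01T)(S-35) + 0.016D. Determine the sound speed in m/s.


c = 1449.2 + 4.6*28.1 - 0.055*28.1^2 + 0.00029*28.1^3 + (1.34 - 0.01*28.1)*(34.5 - 35) + 0.016*133 = 1543.06

1543.06 m/s


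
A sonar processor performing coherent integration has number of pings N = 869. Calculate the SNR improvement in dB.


29.39 dB


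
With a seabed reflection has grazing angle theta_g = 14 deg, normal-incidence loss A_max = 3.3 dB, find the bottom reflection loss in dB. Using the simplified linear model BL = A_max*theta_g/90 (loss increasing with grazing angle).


BL = A_max * theta_g / 90 = 3.3 * 14 / 90 = 0.51

0.51 dB


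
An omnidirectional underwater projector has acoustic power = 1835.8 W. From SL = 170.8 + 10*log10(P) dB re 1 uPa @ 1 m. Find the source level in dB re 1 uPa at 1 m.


SL = 170.8 + 10*log10(1835.8) = 170.8 + 32.64 = 203.44

203.44 dB


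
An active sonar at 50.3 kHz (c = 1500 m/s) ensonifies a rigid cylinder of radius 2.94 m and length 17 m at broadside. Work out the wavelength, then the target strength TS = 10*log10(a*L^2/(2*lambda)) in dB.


Step 1: lambda = c/f = 1500/50300 = 0.02982 m
Step 2: TS = 10*log10(a*L^2/(2*lambda)) = 10*log10(2.94*17^2/(2*0.02982)) = 41.54

41.54 dB


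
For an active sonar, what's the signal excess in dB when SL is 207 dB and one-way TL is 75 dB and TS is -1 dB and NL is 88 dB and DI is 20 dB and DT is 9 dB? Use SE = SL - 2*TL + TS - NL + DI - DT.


-21 dB


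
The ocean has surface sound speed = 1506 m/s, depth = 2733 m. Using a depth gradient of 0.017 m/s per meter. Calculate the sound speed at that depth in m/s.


c = 1506 + 0.017 * 2733 = 1552.461

1552.461 m/s


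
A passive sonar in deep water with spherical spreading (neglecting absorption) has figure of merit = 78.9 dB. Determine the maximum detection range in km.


At max range FOM = TL, so 20*log10(R) = 78.9
R = 10^(78.9/20) = 8810.49 m = 8.81 km

8.81 km


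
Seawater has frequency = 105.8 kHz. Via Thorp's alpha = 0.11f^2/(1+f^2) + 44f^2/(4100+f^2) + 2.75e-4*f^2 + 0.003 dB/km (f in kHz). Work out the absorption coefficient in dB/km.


35.395 dB/km


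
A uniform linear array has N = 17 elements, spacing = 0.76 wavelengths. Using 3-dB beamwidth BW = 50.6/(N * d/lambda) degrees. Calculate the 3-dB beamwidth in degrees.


3.92 deg


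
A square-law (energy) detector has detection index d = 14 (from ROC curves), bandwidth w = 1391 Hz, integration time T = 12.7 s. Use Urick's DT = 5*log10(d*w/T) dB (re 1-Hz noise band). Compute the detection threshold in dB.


15.93 dB


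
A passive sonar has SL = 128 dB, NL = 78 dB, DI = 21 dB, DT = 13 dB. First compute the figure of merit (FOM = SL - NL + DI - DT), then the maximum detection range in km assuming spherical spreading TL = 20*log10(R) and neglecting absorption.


Step 1: FOM = SL - NL + DI - DT = 128 - 78 + 21 - 13 = 58 dB
Step 2: at max range FOM = TL = 20*log10(R), so R = 10^(58/20) = 794.33 m = 0.79 km

0.79 km


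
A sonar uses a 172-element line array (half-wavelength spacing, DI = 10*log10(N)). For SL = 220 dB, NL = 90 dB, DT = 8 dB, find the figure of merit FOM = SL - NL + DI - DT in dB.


144.36 dB


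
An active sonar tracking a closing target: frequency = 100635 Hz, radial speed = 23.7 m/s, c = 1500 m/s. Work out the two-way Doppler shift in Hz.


fd = 2*f*v/c = 2 * 100635 * 23.7 / 1500 = 3180.07

3180.07 Hz


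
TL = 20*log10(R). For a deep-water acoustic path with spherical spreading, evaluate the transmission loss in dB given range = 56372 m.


95.02 dB


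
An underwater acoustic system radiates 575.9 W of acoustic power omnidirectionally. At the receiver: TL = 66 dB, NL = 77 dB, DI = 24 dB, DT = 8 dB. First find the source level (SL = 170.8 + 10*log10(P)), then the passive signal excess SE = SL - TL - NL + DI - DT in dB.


Step 1: SL = 170.8 + 10*log10(575.9) = 198.4 dB
Step 2: SE = SL - TL - NL + DI - DT = 198.4 - 66 - 77 + 24 - 8 = 71.4

71.4 dB


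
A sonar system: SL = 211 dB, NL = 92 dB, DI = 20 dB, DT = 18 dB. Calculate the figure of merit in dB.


FOM = SL - NL + DI - DT = 211 - 92 + 20 - 18 = 121

121 dB


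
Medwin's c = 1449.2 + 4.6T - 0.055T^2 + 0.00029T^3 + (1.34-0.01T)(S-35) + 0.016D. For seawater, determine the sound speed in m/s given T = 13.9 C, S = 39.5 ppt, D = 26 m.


1509.11 m/s


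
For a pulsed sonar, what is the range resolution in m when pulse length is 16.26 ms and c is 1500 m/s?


dR = c*tau/2 = 1500 * 16.26e-3 / 2 = 12.195

12.195 m


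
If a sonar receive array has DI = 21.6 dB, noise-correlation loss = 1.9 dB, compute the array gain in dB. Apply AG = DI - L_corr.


19.7 dB


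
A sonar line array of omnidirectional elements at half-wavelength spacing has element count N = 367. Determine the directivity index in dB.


DI = 10*log10(367) = 25.65

25.65 dB


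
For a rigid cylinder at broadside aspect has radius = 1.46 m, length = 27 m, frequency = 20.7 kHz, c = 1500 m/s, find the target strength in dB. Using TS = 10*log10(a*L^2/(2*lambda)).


lambda = 1500/20700 = 0.07246 m
TS = 10*log10(1.46*27^2/(2*0.07246)) = 38.66

38.66 dB


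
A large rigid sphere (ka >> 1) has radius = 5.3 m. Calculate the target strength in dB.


TS = 10*log10(5.3^2 / 4) = 10*log10(7.0225) = 8.46

8.46 dB


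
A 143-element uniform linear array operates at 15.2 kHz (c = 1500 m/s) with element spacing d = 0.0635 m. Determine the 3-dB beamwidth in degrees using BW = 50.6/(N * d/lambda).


Step 1: lambda = 1500/15200 = 0.09868 m
Step 2: d/lambda = 0.0635/0.09868 = 0.6435
Step 3: BW = 50.6/(N * d/lambda) = 50.6/(143 * 0.6435) = 0.55

0.55 deg


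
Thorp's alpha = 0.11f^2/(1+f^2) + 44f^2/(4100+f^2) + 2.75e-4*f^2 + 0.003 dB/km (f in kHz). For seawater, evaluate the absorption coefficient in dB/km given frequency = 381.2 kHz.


f^2 = 145313.44
alpha = 0.11*145313.44/(1+145313.44) + 44*145313.44/(4100+145313.44) + 2.75e-4*145313.44 + 0.003 = 82.867

82.867 dB/km


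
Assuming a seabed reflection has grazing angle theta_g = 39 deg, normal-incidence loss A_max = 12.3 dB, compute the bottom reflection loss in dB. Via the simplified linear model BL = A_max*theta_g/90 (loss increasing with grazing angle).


BL = A_max * theta_g / 90 = 12.3 * 39 / 90 = 5.33

5.33 dB


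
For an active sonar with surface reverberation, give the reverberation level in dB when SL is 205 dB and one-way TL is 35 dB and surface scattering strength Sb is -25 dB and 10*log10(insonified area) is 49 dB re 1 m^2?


RL = SL - 2*TL + Sb + 10*log10(A) = 205 - 2*35 + (-25) + 49 = 159

159 dB


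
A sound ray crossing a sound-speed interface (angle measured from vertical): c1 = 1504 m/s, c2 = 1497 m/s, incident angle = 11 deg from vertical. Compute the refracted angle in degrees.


sin(theta2) = (c2/c1)*sin(theta1) = (1497/1504)*sin(11 deg) = 0.18992
theta2 = arcsin(0.18992) = 10.95

10.95 deg


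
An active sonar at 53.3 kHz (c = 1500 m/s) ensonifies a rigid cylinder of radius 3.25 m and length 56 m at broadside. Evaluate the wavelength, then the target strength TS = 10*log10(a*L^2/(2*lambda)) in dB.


Step 1: lambda = c/f = 1500/53300 = 0.02814 m
Step 2: TS = 10*log10(a*L^2/(2*lambda)) = 10*log10(3.25*56^2/(2*0.02814)) = 52.58

52.58 dB


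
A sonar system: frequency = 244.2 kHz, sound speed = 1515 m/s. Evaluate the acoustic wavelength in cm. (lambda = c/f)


0.62 cm


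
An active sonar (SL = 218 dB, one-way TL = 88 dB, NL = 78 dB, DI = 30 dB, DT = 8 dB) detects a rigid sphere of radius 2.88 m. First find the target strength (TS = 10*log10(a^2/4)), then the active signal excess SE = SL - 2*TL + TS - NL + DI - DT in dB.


Step 1: TS = 10*log10(2.88^2/4) = 3.17 dB
Step 2: SE = SL - 2*TL + TS - NL + DI - DT = 218 - 2*88 + (3.17) - 78 + 30 - 8 = -10.83

-10.83 dB


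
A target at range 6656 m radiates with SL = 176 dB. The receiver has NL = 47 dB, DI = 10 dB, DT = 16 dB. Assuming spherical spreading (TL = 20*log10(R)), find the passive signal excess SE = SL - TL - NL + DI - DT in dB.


46.54 dB


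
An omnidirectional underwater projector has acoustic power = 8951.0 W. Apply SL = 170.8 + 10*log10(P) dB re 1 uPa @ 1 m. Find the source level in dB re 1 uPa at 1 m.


SL = 170.8 + 10*log10(8951.0) = 170.8 + 39.52 = 210.32

210.32 dB


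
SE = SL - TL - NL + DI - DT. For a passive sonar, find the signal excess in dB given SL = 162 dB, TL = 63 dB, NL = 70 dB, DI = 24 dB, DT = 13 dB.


SE = SL - TL - NL + DI - DT = 162 - 63 - 70 + 24 - 13 = 40

40 dB


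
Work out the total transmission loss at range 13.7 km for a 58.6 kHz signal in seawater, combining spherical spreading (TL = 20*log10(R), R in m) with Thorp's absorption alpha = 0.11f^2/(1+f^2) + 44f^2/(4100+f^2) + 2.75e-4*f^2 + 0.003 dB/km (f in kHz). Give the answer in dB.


Step 1 (Thorp): alpha = 0.11*3433.96/(1+3433.96) + 44*3433.96/(4100+3433.96) + 2.75e-4*3433.96 + 0.003 = 21.1124 dB/km
Step 2: TL_spread = 20*log10(13700) = 82.73 dB
Step 3: TL_abs = alpha*R = 21.1124 * 13.7 = 289.24 dB
Step 4: TL_total = 82.73 + 289.24 = 371.97

371.97 dB


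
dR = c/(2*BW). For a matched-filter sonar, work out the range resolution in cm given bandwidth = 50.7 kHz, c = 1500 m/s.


dR = c/(2*BW) = 1500 / (2 * 50.7e3) = 0.0148 m = 1.48 cm

1.48 cm


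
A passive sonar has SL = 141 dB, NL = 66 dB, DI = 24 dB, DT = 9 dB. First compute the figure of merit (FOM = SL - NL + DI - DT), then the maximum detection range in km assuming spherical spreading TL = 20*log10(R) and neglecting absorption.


Step 1: FOM = SL - NL + DI - DT = 141 - 66 + 24 - 9 = 90 dB
Step 2: at max range FOM = TL = 20*log10(R), so R = 10^(90/20) = 31622.78 m = 31.62 km

31.62 km


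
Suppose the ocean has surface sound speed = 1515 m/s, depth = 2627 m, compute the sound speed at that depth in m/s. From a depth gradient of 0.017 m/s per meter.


c = 1515 + 0.017 * 2627 = 1559.659

1559.659 m/s


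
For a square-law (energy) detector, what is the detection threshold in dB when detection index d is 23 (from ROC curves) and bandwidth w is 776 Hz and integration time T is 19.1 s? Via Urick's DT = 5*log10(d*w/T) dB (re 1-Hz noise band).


14.85 dB


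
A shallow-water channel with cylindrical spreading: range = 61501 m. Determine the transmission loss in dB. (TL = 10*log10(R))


47.89 dB


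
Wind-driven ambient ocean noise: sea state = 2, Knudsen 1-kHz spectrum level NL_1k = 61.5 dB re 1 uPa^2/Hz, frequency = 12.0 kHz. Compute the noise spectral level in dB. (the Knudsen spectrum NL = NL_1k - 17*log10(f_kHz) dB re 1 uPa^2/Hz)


NL = NL_1k - 17*log10(f_kHz) = 61.5 - 17*log10(12.0) = 61.5 - (18.35) = 43.15

43.15 dB


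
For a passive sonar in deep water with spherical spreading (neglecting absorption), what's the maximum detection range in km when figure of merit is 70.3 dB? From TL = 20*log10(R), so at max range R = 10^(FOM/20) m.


At max range FOM = TL, so 20*log10(R) = 70.3
R = 10^(70.3/20) = 3273.41 m = 3.27 km

3.27 km


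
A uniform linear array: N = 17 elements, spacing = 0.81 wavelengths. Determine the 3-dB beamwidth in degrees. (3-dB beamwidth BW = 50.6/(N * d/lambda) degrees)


BW = 50.6 / (17 * 0.81) = 50.6 / 13.77 = 3.67

3.67 deg


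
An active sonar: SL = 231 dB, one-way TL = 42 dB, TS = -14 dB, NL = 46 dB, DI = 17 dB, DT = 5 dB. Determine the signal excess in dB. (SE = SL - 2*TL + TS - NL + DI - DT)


SE = SL - 2*TL + TS - NL + DI - DT = 231 - 2*42 + (-14) - 46 + 17 - 5 = 99

99 dB


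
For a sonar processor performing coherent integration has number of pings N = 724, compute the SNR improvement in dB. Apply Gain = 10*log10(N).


28.6 dB


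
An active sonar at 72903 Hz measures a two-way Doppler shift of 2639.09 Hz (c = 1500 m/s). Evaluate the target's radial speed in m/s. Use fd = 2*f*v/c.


27.15 m/s


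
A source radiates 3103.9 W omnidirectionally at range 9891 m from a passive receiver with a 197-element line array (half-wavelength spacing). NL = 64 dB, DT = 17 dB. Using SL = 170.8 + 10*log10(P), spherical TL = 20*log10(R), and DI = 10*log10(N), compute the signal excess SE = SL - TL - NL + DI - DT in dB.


67.76 dB


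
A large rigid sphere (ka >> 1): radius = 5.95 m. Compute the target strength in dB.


TS = 10*log10(5.95^2 / 4) = 10*log10(8.850625) = 9.47

9.47 dB


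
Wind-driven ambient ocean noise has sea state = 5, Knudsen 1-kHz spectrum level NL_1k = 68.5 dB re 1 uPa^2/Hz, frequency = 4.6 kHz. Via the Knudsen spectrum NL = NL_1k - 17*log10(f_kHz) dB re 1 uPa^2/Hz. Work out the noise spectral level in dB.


NL = NL_1k - 17*log10(f_kHz) = 68.5 - 17*log10(4.6) = 68.5 - (11.27) = 57.23

57.23 dB


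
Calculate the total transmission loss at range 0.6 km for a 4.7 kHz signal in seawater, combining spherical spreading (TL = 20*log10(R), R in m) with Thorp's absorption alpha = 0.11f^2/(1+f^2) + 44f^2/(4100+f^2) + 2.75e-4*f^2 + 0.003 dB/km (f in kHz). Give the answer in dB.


Step 1 (Thorp): alpha = 0.11*22.09/(1+22.09) + 44*22.09/(4100+22.09) + 2.75e-4*22.09 + 0.003 = 0.3501 dB/km
Step 2: TL_spread = 20*log10(600) = 55.56 dB
Step 3: TL_abs = alpha*R = 0.3501 * 0.6 = 0.21 dB
Step 4: TL_total = 55.56 + 0.21 = 55.77

55.77 dB


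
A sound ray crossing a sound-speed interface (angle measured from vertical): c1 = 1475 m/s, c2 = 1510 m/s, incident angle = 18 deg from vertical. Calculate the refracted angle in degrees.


18.44 deg


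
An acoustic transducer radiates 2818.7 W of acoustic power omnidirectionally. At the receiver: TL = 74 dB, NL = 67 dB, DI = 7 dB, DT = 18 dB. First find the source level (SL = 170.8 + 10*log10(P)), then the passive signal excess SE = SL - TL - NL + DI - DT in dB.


Step 1: SL = 170.8 + 10*log10(2818.7) = 205.3 dB
Step 2: SE = SL - TL - NL + DI - DT = 205.3 - 74 - 67 + 7 - 18 = 53.3

53.3 dB


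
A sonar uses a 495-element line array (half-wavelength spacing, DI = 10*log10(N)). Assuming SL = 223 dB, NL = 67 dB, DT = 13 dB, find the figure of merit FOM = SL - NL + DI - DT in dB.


Step 1: DI = 10*log10(495) = 26.95 dB
Step 2: FOM = SL - NL + DI - DT = 223 - 67 + 26.95 - 13 = 169.95

169.95 dB


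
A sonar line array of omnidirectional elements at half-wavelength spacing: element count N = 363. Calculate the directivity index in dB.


25.6 dB


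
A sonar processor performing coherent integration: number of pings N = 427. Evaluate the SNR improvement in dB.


26.3 dB


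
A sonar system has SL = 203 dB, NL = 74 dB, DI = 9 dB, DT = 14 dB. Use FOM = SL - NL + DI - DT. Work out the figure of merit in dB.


124 dB


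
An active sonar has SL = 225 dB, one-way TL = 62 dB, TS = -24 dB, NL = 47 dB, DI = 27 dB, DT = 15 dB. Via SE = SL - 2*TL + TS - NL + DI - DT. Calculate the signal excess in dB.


SE = SL - 2*TL + TS - NL + DI - DT = 225 - 2*62 + (-24) - 47 + 27 - 15 = 42

42 dB


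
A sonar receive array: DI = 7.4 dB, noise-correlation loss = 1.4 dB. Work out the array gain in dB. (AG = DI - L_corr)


AG = DI - L_corr = 7.4 - 1.4 = 6.0

6.0 dB


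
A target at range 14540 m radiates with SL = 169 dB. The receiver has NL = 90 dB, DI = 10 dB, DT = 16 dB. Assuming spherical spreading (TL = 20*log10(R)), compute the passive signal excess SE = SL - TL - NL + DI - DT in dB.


Step 1: TL = 20*log10(14540) = 83.25 dB
Step 2: SE = 169 - 83.25 - 90 + 10 - 16 = -10.25

-10.25 dB


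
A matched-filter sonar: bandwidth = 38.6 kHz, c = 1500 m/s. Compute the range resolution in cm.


dR = c/(2*BW) = 1500 / (2 * 38.6e3) = 0.0194 m = 1.94 cm

1.94 cm


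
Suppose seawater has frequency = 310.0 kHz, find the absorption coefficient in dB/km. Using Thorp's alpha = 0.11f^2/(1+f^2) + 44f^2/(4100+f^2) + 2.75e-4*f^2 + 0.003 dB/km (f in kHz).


f^2 = 96100.0
alpha = 0.11*96100.0/(1+96100.0) + 44*96100.0/(4100+96100.0) + 2.75e-4*96100.0 + 0.003 = 68.74

68.74 dB/km


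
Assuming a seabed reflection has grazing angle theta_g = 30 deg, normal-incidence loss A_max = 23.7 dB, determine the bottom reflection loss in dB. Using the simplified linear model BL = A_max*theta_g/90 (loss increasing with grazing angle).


7.9 dB


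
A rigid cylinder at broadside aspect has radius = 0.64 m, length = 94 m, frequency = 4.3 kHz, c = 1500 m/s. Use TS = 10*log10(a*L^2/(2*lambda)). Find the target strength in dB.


39.09 dB


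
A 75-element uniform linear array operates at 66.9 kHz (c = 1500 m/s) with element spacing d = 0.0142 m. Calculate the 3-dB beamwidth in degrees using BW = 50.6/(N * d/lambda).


1.07 deg


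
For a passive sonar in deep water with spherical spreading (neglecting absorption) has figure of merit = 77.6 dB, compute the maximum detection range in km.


7.59 km


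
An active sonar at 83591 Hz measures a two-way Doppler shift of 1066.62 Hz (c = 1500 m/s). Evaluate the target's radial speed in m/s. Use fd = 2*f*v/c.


From fd = 2*f*v/c, v = c*fd/(2*f) = 1500 * 1066.62 / (2*83591) = 9.57

9.57 m/s


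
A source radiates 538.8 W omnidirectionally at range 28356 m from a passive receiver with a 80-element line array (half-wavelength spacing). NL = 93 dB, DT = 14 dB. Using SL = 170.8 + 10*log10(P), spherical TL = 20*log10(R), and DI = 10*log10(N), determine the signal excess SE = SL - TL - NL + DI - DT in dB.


21.09 dB


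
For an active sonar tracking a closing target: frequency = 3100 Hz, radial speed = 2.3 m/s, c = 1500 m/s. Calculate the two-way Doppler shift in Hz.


fd = 2*f*v/c = 2 * 3100 * 2.3 / 1500 = 9.51

9.51 Hz


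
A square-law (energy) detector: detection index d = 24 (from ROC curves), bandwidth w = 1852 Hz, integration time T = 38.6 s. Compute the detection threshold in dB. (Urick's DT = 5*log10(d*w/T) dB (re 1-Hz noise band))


DT = 5*log10(d*w/T) = 5*log10(24 * 1852 / 38.6) = 5*log10(1151.5) = 15.31

15.31 dB


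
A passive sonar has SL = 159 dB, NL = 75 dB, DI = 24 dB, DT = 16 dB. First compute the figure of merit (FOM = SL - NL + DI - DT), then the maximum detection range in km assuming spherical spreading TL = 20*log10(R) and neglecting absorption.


Step 1: FOM = SL - NL + DI - DT = 159 - 75 + 24 - 16 = 92 dB
Step 2: at max range FOM = TL = 20*log10(R), so R = 10^(92/20) = 39810.72 m = 39.81 km

39.81 km


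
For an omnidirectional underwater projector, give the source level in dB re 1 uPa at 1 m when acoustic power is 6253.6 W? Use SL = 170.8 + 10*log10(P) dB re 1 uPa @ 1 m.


208.76 dB


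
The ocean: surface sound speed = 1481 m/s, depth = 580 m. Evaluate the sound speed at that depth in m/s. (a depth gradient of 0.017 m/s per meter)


c = 1481 + 0.017 * 580 = 1490.86

1490.86 m/s


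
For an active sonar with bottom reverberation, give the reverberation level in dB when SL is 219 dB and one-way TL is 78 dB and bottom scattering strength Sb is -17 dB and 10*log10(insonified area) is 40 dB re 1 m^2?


RL = SL - 2*TL + Sb + 10*log10(A) = 219 - 2*78 + (-17) + 40 = 86

86 dB


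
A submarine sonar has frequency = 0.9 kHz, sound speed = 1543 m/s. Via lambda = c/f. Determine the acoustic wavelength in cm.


lambda = c/f = 1543 / 900 = 1.7144 m = 171.44 cm

171.44 cm


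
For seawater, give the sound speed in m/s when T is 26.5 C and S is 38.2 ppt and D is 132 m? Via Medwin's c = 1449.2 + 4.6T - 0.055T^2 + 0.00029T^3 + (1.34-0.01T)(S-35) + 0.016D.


c = 1449.2 + 4.6*26.5 - 0.055*26.5^2 + 0.00029*26.5^3 + (1.34 - 0.01*26.5)*(38.2 - 35) + 0.016*132 = 1543.43

1543.43 m/s


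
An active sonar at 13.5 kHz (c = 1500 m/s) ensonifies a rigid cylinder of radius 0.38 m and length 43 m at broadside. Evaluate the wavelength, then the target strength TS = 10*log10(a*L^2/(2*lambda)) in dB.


Step 1: lambda = c/f = 1500/13500 = 0.11111 m
Step 2: TS = 10*log10(a*L^2/(2*lambda)) = 10*log10(0.38*43^2/(2*0.11111)) = 35.0

35.0 dB


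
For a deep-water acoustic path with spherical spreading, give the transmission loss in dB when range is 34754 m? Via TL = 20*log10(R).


TL = 20*log10(34754) = 90.82

90.82 dB


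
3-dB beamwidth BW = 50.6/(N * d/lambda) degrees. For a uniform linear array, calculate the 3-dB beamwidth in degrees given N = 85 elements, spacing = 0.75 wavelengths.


0.79 deg


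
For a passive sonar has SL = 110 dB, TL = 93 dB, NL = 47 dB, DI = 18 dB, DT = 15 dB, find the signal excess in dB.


SE = SL - TL - NL + DI - DT = 110 - 93 - 47 + 18 - 15 = -27

-27 dB


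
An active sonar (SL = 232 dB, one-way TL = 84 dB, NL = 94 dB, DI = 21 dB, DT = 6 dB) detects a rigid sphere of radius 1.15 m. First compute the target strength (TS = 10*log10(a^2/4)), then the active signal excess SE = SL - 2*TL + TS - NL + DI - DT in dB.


Step 1: TS = 10*log10(1.15^2/4) = -4.81 dB
Step 2: SE = SL - 2*TL + TS - NL + DI - DT = 232 - 2*84 + (-4.81) - 94 + 21 - 6 = -19.81

-19.81 dB


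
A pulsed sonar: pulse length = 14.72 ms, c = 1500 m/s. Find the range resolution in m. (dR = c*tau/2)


dR = c*tau/2 = 1500 * 14.72e-3 / 2 = 11.04

11.04 m


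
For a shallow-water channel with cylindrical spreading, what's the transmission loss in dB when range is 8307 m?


TL = 10*log10(8307) = 39.19

39.19 dB


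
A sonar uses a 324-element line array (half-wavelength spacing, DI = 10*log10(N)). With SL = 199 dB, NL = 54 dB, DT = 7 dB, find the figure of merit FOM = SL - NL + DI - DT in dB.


Step 1: DI = 10*log10(324) = 25.11 dB
Step 2: FOM = SL - NL + DI - DT = 199 - 54 + 25.11 - 7 = 163.11

163.11 dB


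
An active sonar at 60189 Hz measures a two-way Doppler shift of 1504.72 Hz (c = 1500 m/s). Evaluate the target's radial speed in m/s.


From fd = 2*f*v/c, v = c*fd/(2*f) = 1500 * 1504.72 / (2*60189) = 18.75

18.75 m/s


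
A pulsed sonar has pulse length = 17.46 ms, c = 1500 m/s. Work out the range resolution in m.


dR = c*tau/2 = 1500 * 17.46e-3 / 2 = 13.095

13.095 m


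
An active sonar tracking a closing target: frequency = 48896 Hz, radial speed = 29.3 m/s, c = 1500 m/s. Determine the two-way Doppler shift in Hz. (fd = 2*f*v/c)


1910.2 Hz


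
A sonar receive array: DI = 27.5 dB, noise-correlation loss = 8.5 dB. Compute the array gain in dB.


19.0 dB


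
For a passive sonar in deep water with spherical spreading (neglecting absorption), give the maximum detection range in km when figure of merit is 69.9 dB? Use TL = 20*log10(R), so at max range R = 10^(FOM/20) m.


At max range FOM = TL, so 20*log10(R) = 69.9
R = 10^(69.9/20) = 3126.08 m = 3.13 km

3.13 km


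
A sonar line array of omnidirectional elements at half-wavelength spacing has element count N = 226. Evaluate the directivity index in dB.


DI = 10*log10(226) = 23.54

23.54 dB


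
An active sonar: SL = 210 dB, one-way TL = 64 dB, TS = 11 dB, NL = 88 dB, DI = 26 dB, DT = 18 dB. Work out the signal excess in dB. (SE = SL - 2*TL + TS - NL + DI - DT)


SE = SL - 2*TL + TS - NL + DI - DT = 210 - 2*64 + (11) - 88 + 26 - 18 = 13

13 dB


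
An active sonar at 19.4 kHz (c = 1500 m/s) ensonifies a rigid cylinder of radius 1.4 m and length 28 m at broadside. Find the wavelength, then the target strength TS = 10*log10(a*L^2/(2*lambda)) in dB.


Step 1: lambda = c/f = 1500/19400 = 0.07732 m
Step 2: TS = 10*log10(a*L^2/(2*lambda)) = 10*log10(1.4*28^2/(2*0.07732)) = 38.51

38.51 dB
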